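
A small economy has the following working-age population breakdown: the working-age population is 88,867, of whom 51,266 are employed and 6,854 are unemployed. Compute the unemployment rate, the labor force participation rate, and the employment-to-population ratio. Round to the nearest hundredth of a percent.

Labor force = employed + unemployed = 51,266 + 6,854 = 58,120.
Unemployment rate = 6,854 / 58,120 = 11.79%.
Labor force participation rate = 58,120 / 88,867 = 65.40%.
Employment-population ratio = 51,266 / 88,867 = 57.69%.

Unemployment rate ≈ 11.79%; labor force participation rate ≈ 65.40%; employment-population ratio ≈ 57.69%.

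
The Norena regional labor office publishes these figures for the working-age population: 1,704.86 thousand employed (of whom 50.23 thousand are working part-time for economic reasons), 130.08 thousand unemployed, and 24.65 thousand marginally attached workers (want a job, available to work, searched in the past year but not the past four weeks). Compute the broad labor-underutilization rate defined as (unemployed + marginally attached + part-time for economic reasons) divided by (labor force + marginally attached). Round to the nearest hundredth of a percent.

Labor force = 1,704.86 + 130.08 = 1,834.94 thousand.
Numerator = 130.08 + 24.65 + 50.23 = 204.96 thousand.
Denominator = 1,834.94 + 24.65 = 1,859.59 thousand.
Broad rate = 204.96 / 1,859.59 = 11.02%.

Broad underutilization rate ≈ 11.02%.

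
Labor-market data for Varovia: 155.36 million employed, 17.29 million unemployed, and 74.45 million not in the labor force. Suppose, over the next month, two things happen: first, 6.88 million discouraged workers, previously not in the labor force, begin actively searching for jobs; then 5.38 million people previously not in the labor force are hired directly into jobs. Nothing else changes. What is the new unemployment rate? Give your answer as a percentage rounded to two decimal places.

Initially, labor force = 155.36 + 17.29 = 172.65 million, so u = 17.29/172.65 = 10.01%.
After the first change, unemployed and labor force both rise by 6.88 → E = 155.36, U = 24.17, labor force = 179.53 million.
After the second change, employed and labor force both rise by 5.38; unemployed unchanged → E = 160.74, U = 24.17, labor force = 184.91 million.
New unemployment rate = 24.17 / 184.91 = 13.07%.

New unemployment rate ≈ 13.07%.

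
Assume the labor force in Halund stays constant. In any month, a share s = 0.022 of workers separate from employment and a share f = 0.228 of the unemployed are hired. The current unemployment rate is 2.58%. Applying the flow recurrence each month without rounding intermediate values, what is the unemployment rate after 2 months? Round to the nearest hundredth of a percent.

Unemployment rate after two months ≈ 5.30%.

With a fixed labor force, u_{t+1} = u_t + s·(1−u_t) − f·u_t = u_t·(1−s−f) + s.
Here 1−s−f = 0.750 and s = 0.022.
u_1 = 0.025800 × 0.750 + 0.022 = 0.041350.
u_2 = 0.041350 × 0.750 + 0.022 = 0.053012.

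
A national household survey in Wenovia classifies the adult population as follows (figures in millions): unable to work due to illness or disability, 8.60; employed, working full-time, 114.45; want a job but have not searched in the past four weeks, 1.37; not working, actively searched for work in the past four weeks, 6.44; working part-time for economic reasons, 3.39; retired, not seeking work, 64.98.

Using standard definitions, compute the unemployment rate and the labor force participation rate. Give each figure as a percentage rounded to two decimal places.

Employed = 114.45 + 3.39 = 117.84 million (anyone who worked, including part-time for economic reasons, counts as employed).
Unemployed = 6.44 million.
Labor force = 117.84 + 6.44 = 124.28 million.
Not in labor force = 8.60 + 1.37 + 64.98 = 74.95 million (those not working and not actively searching are outside the labor force — including those who want a job but have given up searching).
Civilian working-age population = 124.28 + 74.95 = 199.23 million.
Unemployment rate = 6.44 / 124.28 = 5.18%.
Labor force participation rate = 124.28 / 199.23 = 62.38%.

Unemployment rate ≈ 5.18%; labor force participation rate ≈ 62.38%.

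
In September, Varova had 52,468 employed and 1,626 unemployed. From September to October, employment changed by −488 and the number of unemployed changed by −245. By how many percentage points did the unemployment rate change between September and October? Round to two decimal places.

The unemployment rate changed by −0.42 percentage points.

September: labor force = 52,468 + 1,626 = 54,094; u = 1,626/54,094 = 3.01%.
October: labor force = 51,980 + 1,381 = 53,361; u = 1,381/53,361 = 2.59%.
Change = 2.59% − 3.01% = −0.42 pp.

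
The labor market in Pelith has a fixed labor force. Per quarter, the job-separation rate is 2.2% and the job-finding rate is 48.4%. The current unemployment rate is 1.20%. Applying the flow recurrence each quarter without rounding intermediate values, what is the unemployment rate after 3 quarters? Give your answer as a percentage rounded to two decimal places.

With a fixed labor force, u_{t+1} = u_t + s·(1−u_t) − f·u_t = u_t·(1−s−f) + s.
Here 1−s−f = 0.494 and s = 0.022.
u_1 = 0.012000 × 0.494 + 0.022 = 0.027928.
u_2 = 0.027928 × 0.494 + 0.022 = 0.035796.
u_3 = 0.035796 × 0.494 + 0.022 = 0.039683.

Unemployment rate after three quarters ≈ 3.97%.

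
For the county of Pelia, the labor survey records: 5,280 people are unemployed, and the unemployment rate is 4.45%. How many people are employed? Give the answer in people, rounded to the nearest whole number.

Labor force = U / u = 5,280 / 0.0445 ≈ 118,652.
Employed = labor force − unemployed = 118,652 − 5,280 = 113,372.

About 113,372 are employed.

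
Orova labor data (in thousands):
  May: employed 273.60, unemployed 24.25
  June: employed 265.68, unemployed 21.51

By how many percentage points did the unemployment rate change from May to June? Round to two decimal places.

May: labor force = 273.60 + 24.25 = 297.85; u = 24.25/297.85 = 8.14%.
June: labor force = 265.68 + 21.51 = 287.19; u = 21.51/287.19 = 7.49%.
Change = 7.49% − 8.14% = −0.65 pp.

The unemployment rate changed by −0.65 percentage points.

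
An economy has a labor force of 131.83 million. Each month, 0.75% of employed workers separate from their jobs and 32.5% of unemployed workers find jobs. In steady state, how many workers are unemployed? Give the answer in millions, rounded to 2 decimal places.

Steady-state unemployment rate u* = s/(s+f) = 0.75/(0.75+32.5) = 0.022556.
Unemployed = u* × labor force = 0.022556 × 131.83 ≈ 2.97 million.

About 2.97 million are unemployed in steady state.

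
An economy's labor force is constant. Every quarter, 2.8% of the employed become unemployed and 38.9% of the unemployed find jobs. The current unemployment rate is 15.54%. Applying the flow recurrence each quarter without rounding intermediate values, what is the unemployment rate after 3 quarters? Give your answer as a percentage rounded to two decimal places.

With a fixed labor force, u_{t+1} = u_t + s·(1−u_t) − f·u_t = u_t·(1−s−f) + s.
Here 1−s−f = 0.583 and s = 0.028.
u_1 = 0.155400 × 0.583 + 0.028 = 0.118598.
u_2 = 0.118598 × 0.583 + 0.028 = 0.097143.
u_3 = 0.097143 × 0.583 + 0.028 = 0.084634.

Unemployment rate after three quarters ≈ 8.46%.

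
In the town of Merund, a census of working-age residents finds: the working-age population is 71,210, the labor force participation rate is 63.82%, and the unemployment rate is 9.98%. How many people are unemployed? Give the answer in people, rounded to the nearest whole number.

About 4,536 are unemployed.

Labor force = 0.6382 × 71,210 = 45,446.
Unemployed = 0.0998 × 45,446 ≈ 4,536.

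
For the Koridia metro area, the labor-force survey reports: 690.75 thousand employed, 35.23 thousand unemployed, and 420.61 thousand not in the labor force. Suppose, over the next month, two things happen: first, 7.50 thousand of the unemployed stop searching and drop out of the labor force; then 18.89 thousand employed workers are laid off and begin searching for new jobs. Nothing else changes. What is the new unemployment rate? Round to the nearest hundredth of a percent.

Initially, labor force = 690.75 + 35.23 = 725.98 thousand, so u = 35.23/725.98 = 4.85%.
After the first change, unemployed and labor force both fall by 7.50 → E = 690.75, U = 27.73, labor force = 718.48 thousand.
After the second change, employed falls and unemployed rises by 18.89; labor force unchanged → E = 671.86, U = 46.62, labor force = 718.48 thousand.
New unemployment rate = 46.62 / 718.48 = 6.49%.

New unemployment rate ≈ 6.49%.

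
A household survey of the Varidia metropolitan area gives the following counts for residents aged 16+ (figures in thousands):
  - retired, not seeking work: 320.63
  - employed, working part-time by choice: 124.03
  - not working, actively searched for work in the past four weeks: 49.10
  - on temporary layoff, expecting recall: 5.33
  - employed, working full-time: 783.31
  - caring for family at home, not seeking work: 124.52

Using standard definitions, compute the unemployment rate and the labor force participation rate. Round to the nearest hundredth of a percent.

Employed = 124.03 + 783.31 = 907.34 thousand.
Unemployed = 49.10 + 5.33 = 54.43 thousand (jobless and actively searching, or on temporary layoff).
Labor force = 907.34 + 54.43 = 961.77 thousand.
Not in labor force = 320.63 + 124.52 = 445.15 thousand (those not working and not actively searching are outside the labor force).
Civilian working-age population = 961.77 + 445.15 = 1,406.92 thousand.
Unemployment rate = 54.43 / 961.77 = 5.66%.
Labor force participation rate = 961.77 / 1,406.92 = 68.36%.

Unemployment rate ≈ 5.66%; labor force participation rate ≈ 68.36%.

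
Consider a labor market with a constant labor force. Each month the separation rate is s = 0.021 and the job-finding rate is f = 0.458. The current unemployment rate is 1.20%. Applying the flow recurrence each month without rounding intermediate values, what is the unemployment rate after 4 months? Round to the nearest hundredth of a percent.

With a fixed labor force, u_{t+1} = u_t + s·(1−u_t) − f·u_t = u_t·(1−s−f) + s.
Here 1−s−f = 0.521 and s = 0.021.
u_1 = 0.012000 × 0.521 + 0.021 = 0.027252.
u_2 = 0.027252 × 0.521 + 0.021 = 0.035198.
u_3 = 0.035198 × 0.521 + 0.021 = 0.039338.
u_4 = 0.039338 × 0.521 + 0.021 = 0.041495.

Unemployment rate after four months ≈ 4.15%.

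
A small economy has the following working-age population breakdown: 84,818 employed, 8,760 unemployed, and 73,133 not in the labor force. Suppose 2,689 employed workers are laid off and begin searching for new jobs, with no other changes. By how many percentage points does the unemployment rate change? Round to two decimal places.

The unemployment rate changes by +2.87 percentage points.

Initially, labor force = 84,818 + 8,760 = 93,578, so u = 8,760/93,578 = 9.36%.
After the change, employed falls and unemployed rises by 2,689; labor force unchanged → E = 82,129, U = 11,449, labor force = 93,578.
New unemployment rate = 11,449 / 93,578 = 12.23%.
Change = 12.23% − 9.36% = +2.87 percentage points.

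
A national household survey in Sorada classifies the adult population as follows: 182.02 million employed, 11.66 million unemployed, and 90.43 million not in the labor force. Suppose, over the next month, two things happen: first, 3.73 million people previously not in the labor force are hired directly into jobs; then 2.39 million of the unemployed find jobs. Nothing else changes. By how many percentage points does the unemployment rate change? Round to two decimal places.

Initially, labor force = 182.02 + 11.66 = 193.68 million, so u = 11.66/193.68 = 6.02%.
After the first change, employed and labor force both rise by 3.73; unemployed unchanged → E = 185.75, U = 11.66, labor force = 197.41 million.
After the second change, unemployed falls and employed rises by 2.39; labor force unchanged → E = 188.14, U = 9.27, labor force = 197.41 million.
New unemployment rate = 9.27 / 197.41 = 4.70%.
Change = 4.70% − 6.02% = −1.32 percentage points.

The unemployment rate changes by −1.32 percentage points.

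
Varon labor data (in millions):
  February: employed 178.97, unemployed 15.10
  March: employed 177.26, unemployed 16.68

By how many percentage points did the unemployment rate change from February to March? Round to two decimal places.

The unemployment rate changed by +0.82 percentage points.

February: labor force = 178.97 + 15.10 = 194.07; u = 15.10/194.07 = 7.78%.
March: labor force = 177.26 + 16.68 = 193.94; u = 16.68/193.94 = 8.60%.
Change = 8.60% − 7.78% = +0.82 pp.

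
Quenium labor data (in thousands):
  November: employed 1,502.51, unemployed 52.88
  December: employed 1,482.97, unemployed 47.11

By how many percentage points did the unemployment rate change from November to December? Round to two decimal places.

November: labor force = 1,502.51 + 52.88 = 1,555.39; u = 52.88/1,555.39 = 3.40%.
December: labor force = 1,482.97 + 47.11 = 1,530.08; u = 47.11/1,530.08 = 3.08%.
Change = 3.08% − 3.40% = −0.32 pp.

The unemployment rate changed by −0.32 percentage points.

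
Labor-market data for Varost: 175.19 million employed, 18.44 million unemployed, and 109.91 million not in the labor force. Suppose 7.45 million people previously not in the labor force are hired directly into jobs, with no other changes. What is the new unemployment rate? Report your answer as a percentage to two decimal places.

New unemployment rate ≈ 9.17%.

Initially, labor force = 175.19 + 18.44 = 193.63 million, so u = 18.44/193.63 = 9.52%.
After the change, employed and labor force both rise by 7.45; unemployed unchanged → E = 182.64, U = 18.44, labor force = 201.08 million.
New unemployment rate = 18.44 / 201.08 = 9.17%.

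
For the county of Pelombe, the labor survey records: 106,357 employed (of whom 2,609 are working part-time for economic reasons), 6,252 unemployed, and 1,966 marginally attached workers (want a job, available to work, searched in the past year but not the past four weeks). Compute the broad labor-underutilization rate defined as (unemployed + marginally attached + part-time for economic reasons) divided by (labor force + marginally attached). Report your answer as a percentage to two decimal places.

Labor force = 106,357 + 6,252 = 112,609.
Numerator = 6,252 + 1,966 + 2,609 = 10,827.
Denominator = 112,609 + 1,966 = 114,575.
Broad rate = 10,827 / 114,575 = 9.45%.

Broad underutilization rate ≈ 9.45%.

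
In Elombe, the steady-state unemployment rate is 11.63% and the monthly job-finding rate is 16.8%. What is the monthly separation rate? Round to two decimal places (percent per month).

Separation rate ≈ 2.21% per month.

From u* = s/(s+f): s = u·f/(1−u).
s = 0.1163 × 16.8 / (1 − 0.1163) = 1.9538 / 0.8837 ≈ 2.21% per month.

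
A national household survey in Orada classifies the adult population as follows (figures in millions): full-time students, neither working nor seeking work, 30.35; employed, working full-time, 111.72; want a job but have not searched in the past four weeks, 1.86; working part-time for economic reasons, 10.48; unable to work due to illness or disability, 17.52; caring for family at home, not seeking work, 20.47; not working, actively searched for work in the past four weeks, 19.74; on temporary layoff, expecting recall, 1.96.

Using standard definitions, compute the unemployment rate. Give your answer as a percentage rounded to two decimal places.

Unemployment rate ≈ 15.08%.

Employed = 111.72 + 10.48 = 122.20 million (anyone who worked, including part-time for economic reasons, counts as employed).
Unemployed = 19.74 + 1.96 = 21.70 million (jobless and actively searching, or on temporary layoff).
Labor force = 122.20 + 21.70 = 143.90 million.
Unemployment rate = 21.70 / 143.90 = 15.08%.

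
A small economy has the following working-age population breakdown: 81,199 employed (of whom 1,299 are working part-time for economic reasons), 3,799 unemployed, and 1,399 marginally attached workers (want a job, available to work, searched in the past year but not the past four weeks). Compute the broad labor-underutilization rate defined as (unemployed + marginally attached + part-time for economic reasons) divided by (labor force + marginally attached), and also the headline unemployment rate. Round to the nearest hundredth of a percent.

Labor force = 81,199 + 3,799 = 84,998.
Numerator = 3,799 + 1,399 + 1,299 = 6,497.
Denominator = 84,998 + 1,399 = 86,397.
Broad rate = 6,497 / 86,397 = 7.52%.
Headline unemployment rate = 3,799 / 84,998 = 4.47%.

Broad underutilization rate ≈ 7.52%; headline unemployment rate ≈ 4.47%.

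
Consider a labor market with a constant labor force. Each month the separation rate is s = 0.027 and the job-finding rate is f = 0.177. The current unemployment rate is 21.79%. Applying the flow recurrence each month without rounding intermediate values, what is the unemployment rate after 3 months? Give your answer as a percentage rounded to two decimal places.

With a fixed labor force, u_{t+1} = u_t + s·(1−u_t) − f·u_t = u_t·(1−s−f) + s.
Here 1−s−f = 0.796 and s = 0.027.
u_1 = 0.217900 × 0.796 + 0.027 = 0.200448.
u_2 = 0.200448 × 0.796 + 0.027 = 0.186557.
u_3 = 0.186557 × 0.796 + 0.027 = 0.175499.

Unemployment rate after three months ≈ 17.55%.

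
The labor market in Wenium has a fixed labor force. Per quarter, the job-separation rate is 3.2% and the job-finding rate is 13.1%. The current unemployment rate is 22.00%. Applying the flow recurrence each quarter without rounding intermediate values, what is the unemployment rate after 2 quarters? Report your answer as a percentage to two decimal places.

Unemployment rate after two quarters ≈ 21.29%.

With a fixed labor force, u_{t+1} = u_t + s·(1−u_t) − f·u_t = u_t·(1−s−f) + s.
Here 1−s−f = 0.837 and s = 0.032.
u_1 = 0.220000 × 0.837 + 0.032 = 0.216140.
u_2 = 0.216140 × 0.837 + 0.032 = 0.212909.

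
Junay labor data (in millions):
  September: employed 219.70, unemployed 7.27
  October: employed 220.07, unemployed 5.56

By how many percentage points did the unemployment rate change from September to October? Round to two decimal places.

September: labor force = 219.70 + 7.27 = 226.97; u = 7.27/226.97 = 3.20%.
October: labor force = 220.07 + 5.56 = 225.63; u = 5.56/225.63 = 2.46%.
Change = 2.46% − 3.20% = −0.74 pp.

The unemployment rate changed by −0.74 percentage points.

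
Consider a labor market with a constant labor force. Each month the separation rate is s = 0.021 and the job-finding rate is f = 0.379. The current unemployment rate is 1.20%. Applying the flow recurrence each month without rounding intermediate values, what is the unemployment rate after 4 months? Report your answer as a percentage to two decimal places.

Unemployment rate after four months ≈ 4.73%.

With a fixed labor force, u_{t+1} = u_t + s·(1−u_t) − f·u_t = u_t·(1−s−f) + s.
Here 1−s−f = 0.600 and s = 0.021.
u_1 = 0.012000 × 0.600 + 0.021 = 0.028200.
u_2 = 0.028200 × 0.600 + 0.021 = 0.037920.
u_3 = 0.037920 × 0.600 + 0.021 = 0.043752.
u_4 = 0.043752 × 0.600 + 0.021 = 0.047251.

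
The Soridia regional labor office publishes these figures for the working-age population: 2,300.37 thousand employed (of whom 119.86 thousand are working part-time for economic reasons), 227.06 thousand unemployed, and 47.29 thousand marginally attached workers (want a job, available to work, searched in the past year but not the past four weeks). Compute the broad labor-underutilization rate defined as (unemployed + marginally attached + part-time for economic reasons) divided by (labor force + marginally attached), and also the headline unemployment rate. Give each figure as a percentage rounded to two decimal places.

Broad underutilization rate ≈ 15.31%; headline unemployment rate ≈ 8.98%.

Labor force = 2,300.37 + 227.06 = 2,527.43 thousand.
Numerator = 227.06 + 47.29 + 119.86 = 394.21 thousand.
Denominator = 2,527.43 + 47.29 = 2,574.72 thousand.
Broad rate = 394.21 / 2,574.72 = 15.31%.
Headline unemployment rate = 227.06 / 2,527.43 = 8.98%.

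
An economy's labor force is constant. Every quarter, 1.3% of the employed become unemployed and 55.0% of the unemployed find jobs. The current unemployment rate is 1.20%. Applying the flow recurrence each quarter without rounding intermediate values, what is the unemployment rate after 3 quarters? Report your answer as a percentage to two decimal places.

With a fixed labor force, u_{t+1} = u_t + s·(1−u_t) − f·u_t = u_t·(1−s−f) + s.
Here 1−s−f = 0.437 and s = 0.013.
u_1 = 0.012000 × 0.437 + 0.013 = 0.018244.
u_2 = 0.018244 × 0.437 + 0.013 = 0.020973.
u_3 = 0.020973 × 0.437 + 0.013 = 0.022165.

Unemployment rate after three quarters ≈ 2.22%.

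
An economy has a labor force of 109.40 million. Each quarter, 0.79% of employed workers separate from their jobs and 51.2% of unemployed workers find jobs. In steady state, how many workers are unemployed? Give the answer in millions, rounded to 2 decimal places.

About 1.66 million are unemployed in steady state.

Steady-state unemployment rate u* = s/(s+f) = 0.79/(0.79+51.2) = 0.015195.
Unemployed = u* × labor force = 0.015195 × 109.40 ≈ 1.66 million.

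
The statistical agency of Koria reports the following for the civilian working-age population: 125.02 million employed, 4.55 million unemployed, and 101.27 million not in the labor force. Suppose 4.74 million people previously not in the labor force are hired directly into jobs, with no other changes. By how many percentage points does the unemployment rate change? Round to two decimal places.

Initially, labor force = 125.02 + 4.55 = 129.57 million, so u = 4.55/129.57 = 3.51%.
After the change, employed and labor force both rise by 4.74; unemployed unchanged → E = 129.76, U = 4.55, labor force = 134.31 million.
New unemployment rate = 4.55 / 134.31 = 3.39%.
Change = 3.39% − 3.51% = −0.12 percentage points.

The unemployment rate changes by −0.12 percentage points.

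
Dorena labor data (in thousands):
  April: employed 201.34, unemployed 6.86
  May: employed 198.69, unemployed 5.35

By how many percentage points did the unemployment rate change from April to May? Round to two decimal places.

April: labor force = 201.34 + 6.86 = 208.20; u = 6.86/208.20 = 3.29%.
May: labor force = 198.69 + 5.35 = 204.04; u = 5.35/204.04 = 2.62%.
Change = 2.62% − 3.29% = −0.67 pp.

The unemployment rate changed by −0.67 percentage points.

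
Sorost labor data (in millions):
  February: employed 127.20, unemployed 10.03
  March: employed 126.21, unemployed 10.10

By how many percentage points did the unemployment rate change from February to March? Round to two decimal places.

The unemployment rate changed by +0.10 percentage points.

February: labor force = 127.20 + 10.03 = 137.23; u = 10.03/137.23 = 7.31%.
March: labor force = 126.21 + 10.10 = 136.31; u = 10.10/136.31 = 7.41%.
Change = 7.41% − 7.31% = +0.10 pp.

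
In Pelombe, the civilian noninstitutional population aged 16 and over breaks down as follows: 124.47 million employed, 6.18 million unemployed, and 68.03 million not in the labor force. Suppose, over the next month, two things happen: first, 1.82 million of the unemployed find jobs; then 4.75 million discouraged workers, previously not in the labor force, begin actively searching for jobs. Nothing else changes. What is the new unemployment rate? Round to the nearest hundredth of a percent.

New unemployment rate ≈ 6.73%.

Initially, labor force = 124.47 + 6.18 = 130.65 million, so u = 6.18/130.65 = 4.73%.
After the first change, unemployed falls and employed rises by 1.82; labor force unchanged → E = 126.29, U = 4.36, labor force = 130.65 million.
After the second change, unemployed and labor force both rise by 4.75 → E = 126.29, U = 9.11, labor force = 135.40 million.
New unemployment rate = 9.11 / 135.40 = 6.73%.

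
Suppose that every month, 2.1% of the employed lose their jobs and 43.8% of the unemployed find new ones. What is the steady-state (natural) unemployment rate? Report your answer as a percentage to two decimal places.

Steady-state unemployment rate ≈ 4.58%.

At steady state the flows balance: s·E = f·U, so U/(E+U) = s/(s+f).
u* = 2.1 / (2.1 + 43.8) = 2.1 / 45.90 = 4.58%.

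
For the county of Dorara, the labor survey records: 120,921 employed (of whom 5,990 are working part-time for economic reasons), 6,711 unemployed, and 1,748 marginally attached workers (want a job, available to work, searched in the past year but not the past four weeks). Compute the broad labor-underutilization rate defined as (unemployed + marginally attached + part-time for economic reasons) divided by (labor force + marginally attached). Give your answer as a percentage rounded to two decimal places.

Labor force = 120,921 + 6,711 = 127,632.
Numerator = 6,711 + 1,748 + 5,990 = 14,449.
Denominator = 127,632 + 1,748 = 129,380.
Broad rate = 14,449 / 129,380 = 11.17%.

Broad underutilization rate ≈ 11.17%.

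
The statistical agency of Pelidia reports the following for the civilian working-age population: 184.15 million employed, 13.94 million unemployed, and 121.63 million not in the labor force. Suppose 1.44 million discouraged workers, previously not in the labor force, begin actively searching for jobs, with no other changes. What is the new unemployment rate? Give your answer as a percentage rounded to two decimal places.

Initially, labor force = 184.15 + 13.94 = 198.09 million, so u = 13.94/198.09 = 7.04%.
After the change, unemployed and labor force both rise by 1.44 → E = 184.15, U = 15.38, labor force = 199.53 million.
New unemployment rate = 15.38 / 199.53 = 7.71%.

New unemployment rate ≈ 7.71%.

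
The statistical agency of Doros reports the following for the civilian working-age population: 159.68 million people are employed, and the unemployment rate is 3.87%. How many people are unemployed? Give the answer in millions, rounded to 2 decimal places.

About 6.43 million are unemployed.

Let U be the number unemployed. The labor force is E + U, and U/(E+U) = 0.0387.
So U = 0.0387 × 159.68 / (1 − 0.0387) = 6.1796 / 0.9613 ≈ 6.43 million.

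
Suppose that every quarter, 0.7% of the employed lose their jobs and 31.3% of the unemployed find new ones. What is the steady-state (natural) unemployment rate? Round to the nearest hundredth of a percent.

Steady-state unemployment rate ≈ 2.19%.

At steady state the flows balance: s·E = f·U, so U/(E+U) = s/(s+f).
u* = 0.7 / (0.7 + 31.3) = 0.7 / 32.00 = 2.19%.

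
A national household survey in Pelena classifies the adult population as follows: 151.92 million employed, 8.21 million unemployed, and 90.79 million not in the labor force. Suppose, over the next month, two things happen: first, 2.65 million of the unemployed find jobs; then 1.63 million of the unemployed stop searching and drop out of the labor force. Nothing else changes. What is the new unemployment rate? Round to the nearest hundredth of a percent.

Initially, labor force = 151.92 + 8.21 = 160.13 million, so u = 8.21/160.13 = 5.13%.
After the first change, unemployed falls and employed rises by 2.65; labor force unchanged → E = 154.57, U = 5.56, labor force = 160.13 million.
After the second change, unemployed and labor force both fall by 1.63 → E = 154.57, U = 3.93, labor force = 158.50 million.
New unemployment rate = 3.93 / 158.50 = 2.48%.

New unemployment rate ≈ 2.48%.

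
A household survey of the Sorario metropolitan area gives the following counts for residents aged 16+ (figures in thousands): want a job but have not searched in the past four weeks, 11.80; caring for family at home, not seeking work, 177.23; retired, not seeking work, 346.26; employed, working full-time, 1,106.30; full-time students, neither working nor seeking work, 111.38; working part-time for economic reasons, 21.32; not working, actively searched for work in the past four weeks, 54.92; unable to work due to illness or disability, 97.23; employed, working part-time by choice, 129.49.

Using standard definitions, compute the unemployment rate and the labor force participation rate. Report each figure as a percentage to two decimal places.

Employed = 1,106.30 + 21.32 + 129.49 = 1,257.11 thousand (anyone who worked, including part-time for economic reasons, counts as employed).
Unemployed = 54.92 thousand.
Labor force = 1,257.11 + 54.92 = 1,312.03 thousand.
Not in labor force = 11.80 + 177.23 + 346.26 + 111.38 + 97.23 = 743.90 thousand (those not working and not actively searching are outside the labor force — including those who want a job but have given up searching).
Civilian working-age population = 1,312.03 + 743.90 = 2,055.93 thousand.
Unemployment rate = 54.92 / 1,312.03 = 4.19%.
Labor force participation rate = 1,312.03 / 2,055.93 = 63.82%.

Unemployment rate ≈ 4.19%; labor force participation rate ≈ 63.82%.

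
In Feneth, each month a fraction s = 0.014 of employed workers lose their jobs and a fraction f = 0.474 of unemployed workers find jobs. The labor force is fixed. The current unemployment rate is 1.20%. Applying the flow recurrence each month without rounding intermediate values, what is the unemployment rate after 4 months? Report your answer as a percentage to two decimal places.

Unemployment rate after four months ≈ 2.75%.

With a fixed labor force, u_{t+1} = u_t + s·(1−u_t) − f·u_t = u_t·(1−s−f) + s.
Here 1−s−f = 0.512 and s = 0.014.
u_1 = 0.012000 × 0.512 + 0.014 = 0.020144.
u_2 = 0.020144 × 0.512 + 0.014 = 0.024314.
u_3 = 0.024314 × 0.512 + 0.014 = 0.026449.
u_4 = 0.026449 × 0.512 + 0.014 = 0.027542.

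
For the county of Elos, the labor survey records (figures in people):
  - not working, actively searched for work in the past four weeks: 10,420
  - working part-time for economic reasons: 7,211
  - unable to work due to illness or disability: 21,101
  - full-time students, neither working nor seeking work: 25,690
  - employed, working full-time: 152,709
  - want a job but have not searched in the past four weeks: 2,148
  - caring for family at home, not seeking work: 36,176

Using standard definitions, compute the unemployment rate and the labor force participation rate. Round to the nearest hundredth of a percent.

Employed = 7,211 + 152,709 = 159,920 (anyone who worked, including part-time for economic reasons, counts as employed).
Unemployed = 10,420.
Labor force = 159,920 + 10,420 = 170,340.
Not in labor force = 21,101 + 25,690 + 2,148 + 36,176 = 85,115 (those not working and not actively searching are outside the labor force — including those who want a job but have given up searching).
Civilian working-age population = 170,340 + 85,115 = 255,455.
Unemployment rate = 10,420 / 170,340 = 6.12%.
Labor force participation rate = 170,340 / 255,455 = 66.68%.

Unemployment rate ≈ 6.12%; labor force participation rate ≈ 66.68%.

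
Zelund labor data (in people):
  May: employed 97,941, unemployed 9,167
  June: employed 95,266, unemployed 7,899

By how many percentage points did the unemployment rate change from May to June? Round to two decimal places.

May: labor force = 97,941 + 9,167 = 107,108; u = 9,167/107,108 = 8.56%.
June: labor force = 95,266 + 7,899 = 103,165; u = 7,899/103,165 = 7.66%.
Change = 7.66% − 8.56% = −0.90 pp.

The unemployment rate changed by −0.90 percentage points.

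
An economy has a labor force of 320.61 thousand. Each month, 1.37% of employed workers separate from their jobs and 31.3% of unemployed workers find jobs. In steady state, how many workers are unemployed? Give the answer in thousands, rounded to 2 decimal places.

Steady-state unemployment rate u* = s/(s+f) = 1.37/(1.37+31.3) = 0.041934.
Unemployed = u* × labor force = 0.041934 × 320.61 ≈ 13.44 thousand.

About 13.44 thousand are unemployed in steady state.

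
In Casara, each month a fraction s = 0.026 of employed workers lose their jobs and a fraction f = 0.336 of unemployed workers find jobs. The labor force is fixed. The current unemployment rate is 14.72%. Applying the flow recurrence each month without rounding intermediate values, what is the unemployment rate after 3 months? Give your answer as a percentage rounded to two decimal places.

With a fixed labor force, u_{t+1} = u_t + s·(1−u_t) − f·u_t = u_t·(1−s−f) + s.
Here 1−s−f = 0.638 and s = 0.026.
u_1 = 0.147200 × 0.638 + 0.026 = 0.119914.
u_2 = 0.119914 × 0.638 + 0.026 = 0.102505.
u_3 = 0.102505 × 0.638 + 0.026 = 0.091398.

Unemployment rate after three months ≈ 9.14%.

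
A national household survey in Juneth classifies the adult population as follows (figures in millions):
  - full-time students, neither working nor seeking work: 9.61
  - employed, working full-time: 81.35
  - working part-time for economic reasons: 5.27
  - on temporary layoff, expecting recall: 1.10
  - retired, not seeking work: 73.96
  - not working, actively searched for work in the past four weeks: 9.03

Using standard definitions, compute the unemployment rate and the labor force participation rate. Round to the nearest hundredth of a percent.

Employed = 81.35 + 5.27 = 86.62 million (anyone who worked, including part-time for economic reasons, counts as employed).
Unemployed = 1.10 + 9.03 = 10.13 million (jobless and actively searching, or on temporary layoff).
Labor force = 86.62 + 10.13 = 96.75 million.
Not in labor force = 9.61 + 73.96 = 83.57 million (those not working and not actively searching are outside the labor force).
Civilian working-age population = 96.75 + 83.57 = 180.32 million.
Unemployment rate = 10.13 / 96.75 = 10.47%.
Labor force participation rate = 96.75 / 180.32 = 53.65%.

Unemployment rate ≈ 10.47%; labor force participation rate ≈ 53.65%.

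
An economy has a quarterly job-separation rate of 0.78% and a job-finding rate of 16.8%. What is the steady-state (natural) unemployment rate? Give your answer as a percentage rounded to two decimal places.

At steady state the flows balance: s·E = f·U, so U/(E+U) = s/(s+f).
u* = 0.78 / (0.78 + 16.8) = 0.78 / 17.58 = 4.44%.

Steady-state unemployment rate ≈ 4.44%.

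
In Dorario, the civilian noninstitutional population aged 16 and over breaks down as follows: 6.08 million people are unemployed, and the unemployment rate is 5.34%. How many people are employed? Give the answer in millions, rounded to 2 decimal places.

Labor force = U / u = 6.08 / 0.0534 ≈ 113.86 million.
Employed = labor force − unemployed = 113.86 − 6.08 = 107.78 million.

About 107.78 million are employed.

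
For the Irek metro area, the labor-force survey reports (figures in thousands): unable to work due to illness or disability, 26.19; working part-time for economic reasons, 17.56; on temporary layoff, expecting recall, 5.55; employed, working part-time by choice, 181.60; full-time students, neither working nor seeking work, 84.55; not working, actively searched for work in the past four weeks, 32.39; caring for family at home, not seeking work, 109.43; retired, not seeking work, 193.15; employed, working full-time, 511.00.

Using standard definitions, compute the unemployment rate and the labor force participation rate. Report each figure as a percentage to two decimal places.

Unemployment rate ≈ 5.07%; labor force participation rate ≈ 64.41%.

Employed = 17.56 + 181.60 + 511.00 = 710.16 thousand (anyone who worked, including part-time for economic reasons, counts as employed).
Unemployed = 5.55 + 32.39 = 37.94 thousand (jobless and actively searching, or on temporary layoff).
Labor force = 710.16 + 37.94 = 748.10 thousand.
Not in labor force = 26.19 + 84.55 + 109.43 + 193.15 = 413.32 thousand (those not working and not actively searching are outside the labor force).
Civilian working-age population = 748.10 + 413.32 = 1,161.42 thousand.
Unemployment rate = 37.94 / 748.10 = 5.07%.
Labor force participation rate = 748.10 / 1,161.42 = 64.41%.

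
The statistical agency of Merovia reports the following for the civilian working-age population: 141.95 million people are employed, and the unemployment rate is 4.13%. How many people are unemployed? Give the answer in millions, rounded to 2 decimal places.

Let U be the number unemployed. The labor force is E + U, and U/(E+U) = 0.0413.
So U = 0.0413 × 141.95 / (1 − 0.0413) = 5.8625 / 0.9587 ≈ 6.12 million.

About 6.12 million are unemployed.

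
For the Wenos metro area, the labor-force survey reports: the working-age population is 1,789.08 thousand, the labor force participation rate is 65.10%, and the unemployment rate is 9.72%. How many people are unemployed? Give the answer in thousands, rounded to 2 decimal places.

Labor force = 0.6510 × 1,789.08 = 1,164.69 thousand.
Unemployed = 0.0972 × 1,164.69 ≈ 113.21 thousand.

About 113.21 thousand are unemployed.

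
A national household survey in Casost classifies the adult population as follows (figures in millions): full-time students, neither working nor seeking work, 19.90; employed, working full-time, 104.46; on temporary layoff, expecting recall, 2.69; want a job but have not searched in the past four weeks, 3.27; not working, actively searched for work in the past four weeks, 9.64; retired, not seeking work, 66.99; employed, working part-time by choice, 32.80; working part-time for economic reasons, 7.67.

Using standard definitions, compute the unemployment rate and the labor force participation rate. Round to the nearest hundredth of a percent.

Unemployment rate ≈ 7.84%; labor force participation rate ≈ 63.56%.

Employed = 104.46 + 32.80 + 7.67 = 144.93 million (anyone who worked, including part-time for economic reasons, counts as employed).
Unemployed = 2.69 + 9.64 = 12.33 million (jobless and actively searching, or on temporary layoff).
Labor force = 144.93 + 12.33 = 157.26 million.
Not in labor force = 19.90 + 3.27 + 66.99 = 90.16 million (those not working and not actively searching are outside the labor force — including those who want a job but have given up searching).
Civilian working-age population = 157.26 + 90.16 = 247.42 million.
Unemployment rate = 12.33 / 157.26 = 7.84%.
Labor force participation rate = 157.26 / 247.42 = 63.56%.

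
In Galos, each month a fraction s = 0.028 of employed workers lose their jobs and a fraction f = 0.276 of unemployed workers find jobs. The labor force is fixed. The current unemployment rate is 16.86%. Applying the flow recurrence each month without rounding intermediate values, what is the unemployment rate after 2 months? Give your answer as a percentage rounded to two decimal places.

Unemployment rate after two months ≈ 12.92%.

With a fixed labor force, u_{t+1} = u_t + s·(1−u_t) − f·u_t = u_t·(1−s−f) + s.
Here 1−s−f = 0.696 and s = 0.028.
u_1 = 0.168600 × 0.696 + 0.028 = 0.145346.
u_2 = 0.145346 × 0.696 + 0.028 = 0.129161.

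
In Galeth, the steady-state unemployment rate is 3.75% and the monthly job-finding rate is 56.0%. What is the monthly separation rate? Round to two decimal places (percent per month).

Separation rate ≈ 2.18% per month.

From u* = s/(s+f): s = u·f/(1−u).
s = 0.0375 × 56.0 / (1 − 0.0375) = 2.1000 / 0.9625 ≈ 2.18% per month.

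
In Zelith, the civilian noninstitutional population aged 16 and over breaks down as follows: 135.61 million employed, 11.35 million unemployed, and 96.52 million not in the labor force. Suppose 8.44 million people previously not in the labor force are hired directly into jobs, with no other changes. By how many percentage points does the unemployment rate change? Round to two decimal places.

The unemployment rate changes by −0.42 percentage points.

Initially, labor force = 135.61 + 11.35 = 146.96 million, so u = 11.35/146.96 = 7.72%.
After the change, employed and labor force both rise by 8.44; unemployed unchanged → E = 144.05, U = 11.35, labor force = 155.40 million.
New unemployment rate = 11.35 / 155.40 = 7.30%.
Change = 7.30% − 7.72% = −0.42 percentage points.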